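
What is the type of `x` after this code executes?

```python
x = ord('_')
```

ord() returns int (code point)

int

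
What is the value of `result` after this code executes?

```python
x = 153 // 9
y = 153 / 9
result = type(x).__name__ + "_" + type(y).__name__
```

x is int; y is float; result = 'int_float'

'int_float'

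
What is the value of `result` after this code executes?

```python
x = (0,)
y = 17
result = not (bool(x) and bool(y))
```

x = (0,); y = 17; result = False

False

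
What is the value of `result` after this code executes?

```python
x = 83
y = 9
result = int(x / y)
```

x = 83; y = 9; result = 9

9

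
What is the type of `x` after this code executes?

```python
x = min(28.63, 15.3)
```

min() of floats returns float

float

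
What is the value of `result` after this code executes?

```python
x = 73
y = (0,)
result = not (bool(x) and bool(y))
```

x = 73; y = (0,); result = False

False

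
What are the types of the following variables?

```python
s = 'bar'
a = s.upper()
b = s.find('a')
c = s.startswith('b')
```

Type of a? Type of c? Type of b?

upper() returns str; startswith() returns bool; find() returns int

str, bool, int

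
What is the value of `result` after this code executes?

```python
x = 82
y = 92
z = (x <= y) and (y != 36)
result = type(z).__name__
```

x is int; y is int; z is bool; result = 'bool'

'bool'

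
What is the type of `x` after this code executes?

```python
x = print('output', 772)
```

print() returns None

NoneType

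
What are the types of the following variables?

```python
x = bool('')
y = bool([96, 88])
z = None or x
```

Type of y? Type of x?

bool() returns bool; bool() returns bool

bool, bool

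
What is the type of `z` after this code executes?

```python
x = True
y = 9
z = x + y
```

bool + int = int (bool is subclass of int)

int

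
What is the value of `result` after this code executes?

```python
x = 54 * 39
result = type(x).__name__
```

x is int; result = 'int'

'int'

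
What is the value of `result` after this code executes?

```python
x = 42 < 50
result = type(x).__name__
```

x is bool; result = 'bool'

'bool'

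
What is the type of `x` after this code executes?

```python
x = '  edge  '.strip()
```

str.strip() returns str

str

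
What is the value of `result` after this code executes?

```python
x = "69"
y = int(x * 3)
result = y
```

x = '69'; y = 696969; result = 696969

696969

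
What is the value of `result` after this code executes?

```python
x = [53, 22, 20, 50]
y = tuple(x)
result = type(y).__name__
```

x is list; y is tuple; result = 'tuple'

'tuple'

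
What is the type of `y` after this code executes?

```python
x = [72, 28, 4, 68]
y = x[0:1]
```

Slicing a list returns a list

list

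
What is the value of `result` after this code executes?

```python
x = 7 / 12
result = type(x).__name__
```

x is float; result = 'float'

'float'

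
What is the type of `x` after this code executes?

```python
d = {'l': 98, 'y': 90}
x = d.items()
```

dict.items() returns dict_items view

dict_items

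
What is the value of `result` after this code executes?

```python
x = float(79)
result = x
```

x = 79.0; result = 79.0

79.0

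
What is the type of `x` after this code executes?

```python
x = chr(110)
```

chr() returns str (single char)

str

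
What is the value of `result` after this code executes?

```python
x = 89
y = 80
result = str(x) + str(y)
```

x = 89; y = 80; result = '8980'

'8980'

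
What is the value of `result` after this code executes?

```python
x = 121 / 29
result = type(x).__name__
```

x is float; result = 'float'

'float'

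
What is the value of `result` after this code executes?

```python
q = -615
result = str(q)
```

q = -615; result = '-615'

'-615'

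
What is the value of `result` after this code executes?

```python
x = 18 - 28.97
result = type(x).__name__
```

x is float; result = 'float'

'float'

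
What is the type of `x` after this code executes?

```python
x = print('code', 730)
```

print() returns None

NoneType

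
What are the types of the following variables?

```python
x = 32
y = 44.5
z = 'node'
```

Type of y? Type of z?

y is assigned a number with a decimal point, so it is a float; z is assigned a quoted string literal, so it is a str

float, str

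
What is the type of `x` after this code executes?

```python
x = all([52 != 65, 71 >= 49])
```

all() returns bool

bool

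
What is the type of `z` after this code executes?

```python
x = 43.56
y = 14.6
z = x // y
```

float // float = float

float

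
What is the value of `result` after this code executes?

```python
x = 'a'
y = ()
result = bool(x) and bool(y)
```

x = 'a'; y = (); result = False

False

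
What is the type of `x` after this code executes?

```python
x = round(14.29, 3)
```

round() with decimal places returns float

float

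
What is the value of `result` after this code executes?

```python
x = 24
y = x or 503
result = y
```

x = 24; y = 24; result = 24

24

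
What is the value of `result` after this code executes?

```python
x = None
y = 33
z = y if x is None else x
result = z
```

x = None; y = 33; z = 33; result = 33

33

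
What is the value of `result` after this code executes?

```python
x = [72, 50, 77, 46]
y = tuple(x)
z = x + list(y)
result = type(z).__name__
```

x is list; y is tuple; z is list; result = 'list'

'list'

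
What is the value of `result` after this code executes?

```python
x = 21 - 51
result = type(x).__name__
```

x is int; result = 'int'

'int'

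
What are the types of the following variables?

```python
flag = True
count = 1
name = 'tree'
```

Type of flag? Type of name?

flag is assigned the constant True, which has type bool; name is assigned a quoted string literal, so it is a str

bool, str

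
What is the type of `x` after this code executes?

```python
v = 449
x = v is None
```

'is' comparison returns bool

bool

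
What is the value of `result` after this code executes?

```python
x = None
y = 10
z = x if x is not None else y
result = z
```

x = None; y = 10; z = 10; result = 10

10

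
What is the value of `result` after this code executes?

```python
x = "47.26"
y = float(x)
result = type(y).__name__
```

x is str; y is float; result = 'float'

'float'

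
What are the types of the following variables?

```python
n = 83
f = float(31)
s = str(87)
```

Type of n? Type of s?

n is assigned a bare integer (no decimal point), so it is an int; s is assigned the result of calling str(), which returns a str

int, str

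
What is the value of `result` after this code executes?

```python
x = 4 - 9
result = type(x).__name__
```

x is int; result = 'int'

'int'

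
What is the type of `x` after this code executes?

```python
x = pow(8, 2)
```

pow(int, int) returns int

int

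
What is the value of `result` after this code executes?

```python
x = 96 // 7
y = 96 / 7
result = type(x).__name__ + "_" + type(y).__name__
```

x is int; y is float; result = 'int_float'

'int_float'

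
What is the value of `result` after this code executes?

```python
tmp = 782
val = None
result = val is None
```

tmp = 782; val = None; result = True

True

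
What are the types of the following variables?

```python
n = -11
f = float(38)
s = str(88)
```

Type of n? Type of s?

n is assigned a bare integer (no decimal point), so it is an int; s is assigned the result of calling str(), which returns a str

int, str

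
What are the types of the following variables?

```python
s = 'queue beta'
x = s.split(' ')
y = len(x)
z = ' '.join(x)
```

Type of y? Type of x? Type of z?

len() returns int; str.split() returns list; str.join() returns str

int, list, str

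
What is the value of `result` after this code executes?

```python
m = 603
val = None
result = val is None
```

m = 603; val = None; result = True

True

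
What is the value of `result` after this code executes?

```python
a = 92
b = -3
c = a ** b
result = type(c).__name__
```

a is int; b is int; c is float; result = 'float'

'float'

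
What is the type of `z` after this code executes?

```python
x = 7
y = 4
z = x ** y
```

positive int ** positive int = int

int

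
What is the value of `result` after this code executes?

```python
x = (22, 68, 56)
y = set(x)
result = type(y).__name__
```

x is tuple; y is set; result = 'set'

'set'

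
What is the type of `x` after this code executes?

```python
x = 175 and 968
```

'and' with truthy values returns last operand (int)

int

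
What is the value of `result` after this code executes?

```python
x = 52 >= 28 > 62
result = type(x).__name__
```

x is bool; result = 'bool'

'bool'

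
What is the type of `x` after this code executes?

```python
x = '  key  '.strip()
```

str.strip() returns str

str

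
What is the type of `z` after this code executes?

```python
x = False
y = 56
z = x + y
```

bool + int = int (bool is subclass of int)

int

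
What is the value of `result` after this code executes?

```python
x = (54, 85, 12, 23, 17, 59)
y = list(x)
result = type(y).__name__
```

x is tuple; y is list; result = 'list'

'list'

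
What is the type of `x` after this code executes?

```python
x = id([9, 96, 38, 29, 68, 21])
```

id() returns int

int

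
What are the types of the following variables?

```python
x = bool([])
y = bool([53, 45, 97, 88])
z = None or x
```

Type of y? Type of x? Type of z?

bool() returns bool; bool() returns bool; None or bool returns the bool

bool, bool, bool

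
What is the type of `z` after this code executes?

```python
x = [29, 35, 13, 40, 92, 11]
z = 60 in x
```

'in' operator returns bool

bool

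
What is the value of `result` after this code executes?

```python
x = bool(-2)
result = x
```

x = True; result = True

True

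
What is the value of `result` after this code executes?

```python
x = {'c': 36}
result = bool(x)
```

x = {'c': 36}; result = True

True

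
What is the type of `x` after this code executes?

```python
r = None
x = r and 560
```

'and' returns first falsy value (None)

NoneType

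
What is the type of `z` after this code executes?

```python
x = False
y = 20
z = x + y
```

bool + int = int (bool is subclass of int)

int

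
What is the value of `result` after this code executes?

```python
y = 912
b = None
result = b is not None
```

y = 912; b = None; result = False

False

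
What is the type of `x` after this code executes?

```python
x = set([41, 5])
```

set() constructor returns set

set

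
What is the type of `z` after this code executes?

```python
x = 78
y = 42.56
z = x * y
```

int * float = float

float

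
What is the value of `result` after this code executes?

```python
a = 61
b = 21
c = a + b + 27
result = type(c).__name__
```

a is int; b is int; c is int; result = 'int'

'int'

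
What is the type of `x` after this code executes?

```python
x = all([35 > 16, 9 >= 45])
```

all() returns bool

bool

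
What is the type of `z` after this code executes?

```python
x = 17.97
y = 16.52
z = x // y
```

float // float = float

float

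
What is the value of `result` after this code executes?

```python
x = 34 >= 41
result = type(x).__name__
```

x is bool; result = 'bool'

'bool'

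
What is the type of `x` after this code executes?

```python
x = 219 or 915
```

'or' returns first truthy value (int)

int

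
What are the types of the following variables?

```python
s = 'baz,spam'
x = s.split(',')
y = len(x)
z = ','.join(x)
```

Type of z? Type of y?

str.join() returns str; len() returns int

str, int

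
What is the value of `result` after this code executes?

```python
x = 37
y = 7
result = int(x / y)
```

x = 37; y = 7; result = 5

5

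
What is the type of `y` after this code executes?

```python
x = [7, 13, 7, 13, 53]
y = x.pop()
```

list.pop() returns the popped element

int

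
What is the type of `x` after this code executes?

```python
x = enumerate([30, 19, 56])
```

enumerate() returns an enumerate object

enumerate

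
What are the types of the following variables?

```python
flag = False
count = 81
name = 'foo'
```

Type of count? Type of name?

count is assigned a bare integer (no decimal point), so it is an int; name is assigned a quoted string literal, so it is a str

int, str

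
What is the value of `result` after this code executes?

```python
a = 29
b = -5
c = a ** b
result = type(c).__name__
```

a is int; b is int; c is float; result = 'float'

'float'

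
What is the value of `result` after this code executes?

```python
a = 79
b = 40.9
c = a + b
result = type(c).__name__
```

a is int; b is float; c is float; result = 'float'

'float'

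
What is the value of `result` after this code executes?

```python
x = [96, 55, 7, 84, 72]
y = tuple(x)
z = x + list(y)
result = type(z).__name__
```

x is list; y is tuple; z is list; result = 'list'

'list'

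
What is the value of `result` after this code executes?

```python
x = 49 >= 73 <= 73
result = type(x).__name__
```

x is bool; result = 'bool'

'bool'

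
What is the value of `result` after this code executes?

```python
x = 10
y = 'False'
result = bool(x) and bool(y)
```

x = 10; y = 'False'; result = True

True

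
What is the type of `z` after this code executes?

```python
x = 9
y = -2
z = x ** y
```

int ** negative = float

float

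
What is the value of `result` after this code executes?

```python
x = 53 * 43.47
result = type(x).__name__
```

x is float; result = 'float'

'float'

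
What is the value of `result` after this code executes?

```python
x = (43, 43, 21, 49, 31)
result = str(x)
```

x = (43, 43, 21, 49, 31); result = '(43, 43, 21, 49, 31)'

'(43, 43, 21, 49, 31)'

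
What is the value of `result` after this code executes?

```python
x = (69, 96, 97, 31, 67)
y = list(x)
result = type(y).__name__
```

x is tuple; y is list; result = 'list'

'list'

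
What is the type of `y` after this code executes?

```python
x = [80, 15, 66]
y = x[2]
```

Indexing list[int] returns int

int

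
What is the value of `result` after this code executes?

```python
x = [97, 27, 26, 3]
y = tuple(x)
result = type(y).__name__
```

x is list; y is tuple; result = 'tuple'

'tuple'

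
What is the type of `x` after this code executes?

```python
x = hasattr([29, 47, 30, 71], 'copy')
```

hasattr() returns bool

bool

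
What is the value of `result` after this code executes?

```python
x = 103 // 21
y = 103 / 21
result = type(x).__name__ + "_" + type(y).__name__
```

x is int; y is float; result = 'int_float'

'int_float'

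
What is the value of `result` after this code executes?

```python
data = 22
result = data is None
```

data = 22; result = False

False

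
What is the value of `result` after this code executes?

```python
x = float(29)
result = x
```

x = 29.0; result = 29.0

29.0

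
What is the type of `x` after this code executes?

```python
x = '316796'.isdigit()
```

str.isdigit() returns bool

bool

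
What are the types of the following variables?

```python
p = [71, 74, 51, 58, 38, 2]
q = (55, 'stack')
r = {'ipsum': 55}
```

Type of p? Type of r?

p is assigned a list literal (square brackets); r is assigned a dict literal ({key: value})

list, dict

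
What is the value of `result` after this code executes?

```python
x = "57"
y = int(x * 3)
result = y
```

x = '57'; y = 575757; result = 575757

575757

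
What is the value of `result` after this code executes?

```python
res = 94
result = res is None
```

res = 94; result = False

False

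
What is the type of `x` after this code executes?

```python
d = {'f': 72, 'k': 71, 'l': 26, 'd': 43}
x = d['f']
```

Accessing dict[str, int] with str key returns int

int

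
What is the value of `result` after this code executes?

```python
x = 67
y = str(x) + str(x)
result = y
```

x = 67; y = '6767'; result = '6767'

'6767'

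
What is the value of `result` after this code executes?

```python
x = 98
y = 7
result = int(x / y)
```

x = 98; y = 7; result = 14

14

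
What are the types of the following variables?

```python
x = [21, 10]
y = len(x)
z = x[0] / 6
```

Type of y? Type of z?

len() returns int; int / int = float

int, float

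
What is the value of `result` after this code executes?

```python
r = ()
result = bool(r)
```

r = (); result = False

False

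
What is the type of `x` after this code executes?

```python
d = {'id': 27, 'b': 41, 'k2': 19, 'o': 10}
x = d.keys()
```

.keys() returns dict_keys view

dict_keys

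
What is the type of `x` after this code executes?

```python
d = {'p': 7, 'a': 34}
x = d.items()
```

dict.items() returns dict_items view

dict_items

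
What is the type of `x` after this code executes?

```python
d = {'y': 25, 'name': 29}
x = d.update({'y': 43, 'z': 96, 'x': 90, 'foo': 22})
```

dict.update() returns None

NoneType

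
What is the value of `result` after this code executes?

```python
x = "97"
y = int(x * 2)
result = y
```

x = '97'; y = 9797; result = 9797

9797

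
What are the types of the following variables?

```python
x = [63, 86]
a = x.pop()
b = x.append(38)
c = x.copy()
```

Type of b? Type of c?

append() returns None; copy() returns list

NoneType, list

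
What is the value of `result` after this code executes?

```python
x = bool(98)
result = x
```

x = True; result = True

True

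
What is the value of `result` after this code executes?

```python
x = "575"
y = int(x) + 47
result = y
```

x = '575'; y = 622; result = 622

622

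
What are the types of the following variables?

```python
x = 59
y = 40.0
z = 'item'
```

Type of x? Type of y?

x is assigned a bare integer (no decimal point), so it is an int; y is assigned a number with a decimal point, so it is a float

int, float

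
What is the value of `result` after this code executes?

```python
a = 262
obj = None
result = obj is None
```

a = 262; obj = None; result = True

True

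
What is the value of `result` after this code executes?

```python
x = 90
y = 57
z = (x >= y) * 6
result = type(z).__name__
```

x is int; y is int; z is int; result = 'int'

'int'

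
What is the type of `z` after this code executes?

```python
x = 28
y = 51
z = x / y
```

int / int = float

float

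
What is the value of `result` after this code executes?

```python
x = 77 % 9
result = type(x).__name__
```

x is int; result = 'int'

'int'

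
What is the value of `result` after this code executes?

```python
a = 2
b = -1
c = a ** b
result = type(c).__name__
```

a is int; b is int; c is float; result = 'float'

'float'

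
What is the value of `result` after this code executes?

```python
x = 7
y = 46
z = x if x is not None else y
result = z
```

x = 7; y = 46; z = 7; result = 7

7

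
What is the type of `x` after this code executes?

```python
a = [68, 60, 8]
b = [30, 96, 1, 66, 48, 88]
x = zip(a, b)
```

zip() returns a zip object

zip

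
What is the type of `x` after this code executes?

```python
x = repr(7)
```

repr() returns str

str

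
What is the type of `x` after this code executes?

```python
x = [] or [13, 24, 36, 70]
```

'or' returns first truthy value (list)

list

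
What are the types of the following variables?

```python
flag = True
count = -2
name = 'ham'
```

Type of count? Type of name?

count is assigned a bare integer (no decimal point), so it is an int; name is assigned a quoted string literal, so it is a str

int, str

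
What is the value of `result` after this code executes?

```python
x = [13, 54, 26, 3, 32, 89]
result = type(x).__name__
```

x is list; result = 'list'

'list'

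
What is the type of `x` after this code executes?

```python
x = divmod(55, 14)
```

divmod() returns tuple of (quotient, remainder)

tuple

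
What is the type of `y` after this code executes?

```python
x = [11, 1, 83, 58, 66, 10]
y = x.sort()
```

list.sort() returns None (mutates in place)

NoneType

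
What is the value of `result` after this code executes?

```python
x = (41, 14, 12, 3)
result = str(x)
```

x = (41, 14, 12, 3); result = '(41, 14, 12, 3)'

'(41, 14, 12, 3)'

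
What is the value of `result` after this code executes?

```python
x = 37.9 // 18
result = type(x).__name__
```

x is float; result = 'float'

'float'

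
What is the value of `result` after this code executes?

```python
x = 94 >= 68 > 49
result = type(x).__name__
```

x is bool; result = 'bool'

'bool'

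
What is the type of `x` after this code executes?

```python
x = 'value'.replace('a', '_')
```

str.replace() returns str

str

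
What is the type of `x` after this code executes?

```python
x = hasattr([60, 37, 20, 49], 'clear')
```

hasattr() returns bool

bool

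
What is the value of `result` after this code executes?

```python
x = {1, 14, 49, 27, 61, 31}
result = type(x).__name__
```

x is set; result = 'set'

'set'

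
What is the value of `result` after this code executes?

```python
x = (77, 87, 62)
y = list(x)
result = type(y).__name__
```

x is tuple; y is list; result = 'list'

'list'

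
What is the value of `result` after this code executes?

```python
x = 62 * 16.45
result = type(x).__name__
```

x is float; result = 'float'

'float'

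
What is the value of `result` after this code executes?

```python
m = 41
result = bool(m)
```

m = 41; result = True

True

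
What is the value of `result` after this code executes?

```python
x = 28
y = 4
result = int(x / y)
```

x = 28; y = 4; result = 7

7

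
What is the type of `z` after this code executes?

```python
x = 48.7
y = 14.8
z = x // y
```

float // float = float

float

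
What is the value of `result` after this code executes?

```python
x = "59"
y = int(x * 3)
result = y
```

x = '59'; y = 595959; result = 595959

595959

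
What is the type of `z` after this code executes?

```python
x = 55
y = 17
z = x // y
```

int // int = int

int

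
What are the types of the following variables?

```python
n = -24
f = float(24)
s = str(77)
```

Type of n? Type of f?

n is assigned a bare integer (no decimal point), so it is an int; f is assigned the result of calling float(), which returns a float

int, float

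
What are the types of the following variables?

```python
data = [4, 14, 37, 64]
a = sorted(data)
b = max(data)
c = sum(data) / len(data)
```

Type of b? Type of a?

max of ints returns int; sorted() returns list

int, list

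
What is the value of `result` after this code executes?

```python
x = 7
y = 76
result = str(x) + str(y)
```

x = 7; y = 76; result = '776'

'776'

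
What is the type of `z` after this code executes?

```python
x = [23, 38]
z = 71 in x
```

'in' operator returns bool

bool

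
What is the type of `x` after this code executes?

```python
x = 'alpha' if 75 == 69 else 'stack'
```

Both branches of conditional are str

str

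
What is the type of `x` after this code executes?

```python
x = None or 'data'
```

'or' with None returns the other truthy value (str)

str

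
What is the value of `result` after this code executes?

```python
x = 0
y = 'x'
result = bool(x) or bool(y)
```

x = 0; y = 'x'; result = True

True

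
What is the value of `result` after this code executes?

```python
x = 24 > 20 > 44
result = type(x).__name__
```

x is bool; result = 'bool'

'bool'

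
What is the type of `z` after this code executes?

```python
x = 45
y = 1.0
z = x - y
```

int - float = float

float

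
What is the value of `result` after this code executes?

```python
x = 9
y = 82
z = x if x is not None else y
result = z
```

x = 9; y = 82; z = 9; result = 9

9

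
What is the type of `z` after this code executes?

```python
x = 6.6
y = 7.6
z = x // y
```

float // float = float

float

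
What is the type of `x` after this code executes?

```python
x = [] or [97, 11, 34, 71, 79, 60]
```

'or' returns first truthy value (list)

list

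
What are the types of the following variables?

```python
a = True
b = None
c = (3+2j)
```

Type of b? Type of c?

b is assigned None, whose type is NoneType; c is assigned (3+2j), an int plus an imaginary literal (j suffix), which evaluates to complex

NoneType, complex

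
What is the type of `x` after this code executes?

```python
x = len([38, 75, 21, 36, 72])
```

len() always returns int

int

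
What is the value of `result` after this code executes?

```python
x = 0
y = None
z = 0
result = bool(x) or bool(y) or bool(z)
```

x = 0; y = None; z = 0; result = False

False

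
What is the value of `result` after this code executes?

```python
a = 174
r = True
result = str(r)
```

a = 174; r = True; result = 'True'

'True'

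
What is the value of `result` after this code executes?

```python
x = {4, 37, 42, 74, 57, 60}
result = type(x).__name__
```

x is set; result = 'set'

'set'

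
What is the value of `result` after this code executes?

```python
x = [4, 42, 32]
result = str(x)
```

x = [4, 42, 32]; result = '[4, 42, 32]'

'[4, 42, 32]'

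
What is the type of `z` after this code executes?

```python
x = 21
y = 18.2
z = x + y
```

int + float = float

float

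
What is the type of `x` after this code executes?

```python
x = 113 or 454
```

'or' returns first truthy value (int)

int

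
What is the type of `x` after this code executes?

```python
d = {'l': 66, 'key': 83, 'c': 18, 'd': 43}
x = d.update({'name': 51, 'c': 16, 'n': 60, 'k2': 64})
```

dict.update() returns None

NoneType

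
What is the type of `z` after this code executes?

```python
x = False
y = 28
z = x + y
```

bool + int = int (bool is subclass of int)

int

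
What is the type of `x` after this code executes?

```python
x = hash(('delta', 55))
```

hash() returns int

int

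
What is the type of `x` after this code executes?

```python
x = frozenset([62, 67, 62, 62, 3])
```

frozenset() returns frozenset

frozenset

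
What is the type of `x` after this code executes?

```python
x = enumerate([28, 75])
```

enumerate() returns an enumerate object

enumerate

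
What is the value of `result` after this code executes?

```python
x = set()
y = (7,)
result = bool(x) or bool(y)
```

x = set(); y = (7,); result = True

True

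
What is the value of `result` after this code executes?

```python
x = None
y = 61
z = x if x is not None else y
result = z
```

x = None; y = 61; z = 61; result = 61

61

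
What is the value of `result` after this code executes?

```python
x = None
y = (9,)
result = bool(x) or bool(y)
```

x = None; y = (9,); result = True

True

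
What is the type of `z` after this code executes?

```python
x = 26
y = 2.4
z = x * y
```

int * float = float

float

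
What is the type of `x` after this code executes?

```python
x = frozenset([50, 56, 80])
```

frozenset() returns frozenset

frozenset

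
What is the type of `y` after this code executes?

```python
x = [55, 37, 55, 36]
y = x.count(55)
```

list.count() returns int

int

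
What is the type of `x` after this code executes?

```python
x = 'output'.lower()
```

str.lower() returns str

str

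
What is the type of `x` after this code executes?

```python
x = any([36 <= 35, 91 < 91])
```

any() returns bool

bool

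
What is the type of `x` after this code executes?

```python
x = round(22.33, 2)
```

round() with decimal places returns float

float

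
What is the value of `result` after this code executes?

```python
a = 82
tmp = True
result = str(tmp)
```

a = 82; tmp = True; result = 'True'

'True'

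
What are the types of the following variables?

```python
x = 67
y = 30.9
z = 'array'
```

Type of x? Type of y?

x is assigned a bare integer (no decimal point), so it is an int; y is assigned a number with a decimal point, so it is a float

int, float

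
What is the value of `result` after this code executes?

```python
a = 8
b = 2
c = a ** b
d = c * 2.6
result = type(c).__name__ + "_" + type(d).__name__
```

a is int; b is int; c is int; d is float; result = 'int_float'

'int_float'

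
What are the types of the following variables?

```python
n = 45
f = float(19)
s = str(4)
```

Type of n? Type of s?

n is assigned a bare integer (no decimal point), so it is an int; s is assigned the result of calling str(), which returns a str

int, str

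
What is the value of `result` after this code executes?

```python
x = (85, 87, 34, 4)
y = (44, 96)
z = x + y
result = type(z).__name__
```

x is tuple; y is tuple; z is tuple; result = 'tuple'

'tuple'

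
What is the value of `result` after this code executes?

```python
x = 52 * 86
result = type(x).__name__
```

x is int; result = 'int'

'int'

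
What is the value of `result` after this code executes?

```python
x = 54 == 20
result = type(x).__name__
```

x is bool; result = 'bool'

'bool'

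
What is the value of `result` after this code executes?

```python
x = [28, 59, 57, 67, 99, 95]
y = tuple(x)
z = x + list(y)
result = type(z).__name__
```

x is list; y is tuple; z is list; result = 'list'

'list'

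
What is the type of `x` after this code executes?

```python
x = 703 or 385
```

'or' returns first truthy value (int)

int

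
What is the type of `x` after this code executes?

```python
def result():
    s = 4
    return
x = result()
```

Bare return returns None

NoneType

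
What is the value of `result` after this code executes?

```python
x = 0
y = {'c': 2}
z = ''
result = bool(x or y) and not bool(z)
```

x = 0; y = {'c': 2}; z = ''; result = True

True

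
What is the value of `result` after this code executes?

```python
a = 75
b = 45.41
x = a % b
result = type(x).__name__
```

a is int; b is float; x is float; result = 'float'

'float'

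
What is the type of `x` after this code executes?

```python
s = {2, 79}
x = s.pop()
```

Popping from set[int] returns int

int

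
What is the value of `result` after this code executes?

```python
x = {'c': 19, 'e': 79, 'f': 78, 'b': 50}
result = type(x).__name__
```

x is dict; result = 'dict'

'dict'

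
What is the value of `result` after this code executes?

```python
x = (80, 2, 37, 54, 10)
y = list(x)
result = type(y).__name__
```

x is tuple; y is list; result = 'list'

'list'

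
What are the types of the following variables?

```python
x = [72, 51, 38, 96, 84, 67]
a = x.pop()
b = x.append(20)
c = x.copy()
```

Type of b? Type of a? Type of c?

append() returns None; pop() returns element; copy() returns list

NoneType, int, list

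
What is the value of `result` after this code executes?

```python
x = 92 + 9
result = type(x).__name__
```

x is int; result = 'int'

'int'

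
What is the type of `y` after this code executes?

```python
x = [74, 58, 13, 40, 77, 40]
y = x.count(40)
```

list.count() returns int

int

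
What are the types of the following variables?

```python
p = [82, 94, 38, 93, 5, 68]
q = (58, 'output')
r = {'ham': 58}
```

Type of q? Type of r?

q is assigned a tuple (parenthesized, comma-separated values); r is assigned a dict literal ({key: value})

tuple, dict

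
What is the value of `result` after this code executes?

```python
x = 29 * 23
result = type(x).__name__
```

x is int; result = 'int'

'int'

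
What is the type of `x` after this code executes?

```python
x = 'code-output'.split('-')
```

str.split() returns list

list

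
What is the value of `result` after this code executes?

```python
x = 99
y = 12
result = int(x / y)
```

x = 99; y = 12; result = 8

8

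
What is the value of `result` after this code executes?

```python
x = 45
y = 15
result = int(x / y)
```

x = 45; y = 15; result = 3

3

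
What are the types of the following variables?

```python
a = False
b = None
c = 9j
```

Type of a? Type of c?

a is assigned the constant False, which has type bool; c is assigned 9j, an imaginary literal (j suffix), which has type complex

bool, complex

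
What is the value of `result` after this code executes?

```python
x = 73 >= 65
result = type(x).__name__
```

x is bool; result = 'bool'

'bool'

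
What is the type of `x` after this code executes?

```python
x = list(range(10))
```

list(range()) returns list

list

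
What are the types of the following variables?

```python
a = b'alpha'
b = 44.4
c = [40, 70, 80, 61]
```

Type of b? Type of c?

b is assigned a number with a decimal point, so it is a float; c is assigned a list literal (square brackets)

float, list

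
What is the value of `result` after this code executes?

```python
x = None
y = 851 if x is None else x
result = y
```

x = None; y = 851; result = 851

851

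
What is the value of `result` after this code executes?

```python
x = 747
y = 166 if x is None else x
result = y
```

x = 747; y = 747; result = 747

747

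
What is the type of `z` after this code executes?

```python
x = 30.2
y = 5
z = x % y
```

float % int = float

float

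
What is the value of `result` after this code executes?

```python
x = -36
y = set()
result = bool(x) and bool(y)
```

x = -36; y = set(); result = False

False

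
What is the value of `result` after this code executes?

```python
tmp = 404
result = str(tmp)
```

tmp = 404; result = '404'

'404'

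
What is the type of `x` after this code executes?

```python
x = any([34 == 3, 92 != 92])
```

any() returns bool

bool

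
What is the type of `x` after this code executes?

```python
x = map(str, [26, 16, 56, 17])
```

map() returns a map object

map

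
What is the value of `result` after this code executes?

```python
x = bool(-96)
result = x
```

x = True; result = True

True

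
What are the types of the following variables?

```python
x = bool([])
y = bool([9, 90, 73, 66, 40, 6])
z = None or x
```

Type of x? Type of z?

bool() returns bool; None or bool returns the bool

bool, bool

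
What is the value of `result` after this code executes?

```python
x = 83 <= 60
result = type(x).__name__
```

x is bool; result = 'bool'

'bool'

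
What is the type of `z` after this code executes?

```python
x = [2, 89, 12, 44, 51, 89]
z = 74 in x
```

'in' operator returns bool

bool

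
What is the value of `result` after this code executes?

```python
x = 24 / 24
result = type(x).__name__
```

x is float; result = 'float'

'float'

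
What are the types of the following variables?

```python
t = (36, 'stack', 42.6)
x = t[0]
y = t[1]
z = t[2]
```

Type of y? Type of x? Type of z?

tuple[1] is str; tuple[0] is int; tuple[2] is float

str, int, float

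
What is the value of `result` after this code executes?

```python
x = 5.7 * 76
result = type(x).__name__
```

x is float; result = 'float'

'float'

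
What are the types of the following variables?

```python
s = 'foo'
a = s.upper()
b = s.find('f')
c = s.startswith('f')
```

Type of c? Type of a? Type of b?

startswith() returns bool; upper() returns str; find() returns int

bool, str, int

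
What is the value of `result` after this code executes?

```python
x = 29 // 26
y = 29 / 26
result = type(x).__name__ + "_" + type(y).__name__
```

x is int; y is float; result = 'int_float'

'int_float'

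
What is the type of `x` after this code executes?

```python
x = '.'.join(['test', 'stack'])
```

str.join() returns str

str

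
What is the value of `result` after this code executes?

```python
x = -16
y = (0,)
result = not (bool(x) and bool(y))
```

x = -16; y = (0,); result = False

False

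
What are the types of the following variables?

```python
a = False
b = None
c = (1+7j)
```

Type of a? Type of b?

a is assigned the constant False, which has type bool; b is assigned None, whose type is NoneType

bool, NoneType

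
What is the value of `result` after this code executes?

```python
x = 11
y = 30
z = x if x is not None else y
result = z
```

x = 11; y = 30; z = 11; result = 11

11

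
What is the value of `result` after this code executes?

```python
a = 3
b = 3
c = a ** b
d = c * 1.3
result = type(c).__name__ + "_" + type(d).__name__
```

a is int; b is int; c is int; d is float; result = 'int_float'

'int_float'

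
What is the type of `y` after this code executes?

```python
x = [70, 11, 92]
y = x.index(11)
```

list.index() returns int

int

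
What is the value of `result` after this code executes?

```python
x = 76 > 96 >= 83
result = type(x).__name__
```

x is bool; result = 'bool'

'bool'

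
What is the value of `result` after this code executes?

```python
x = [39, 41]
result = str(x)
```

x = [39, 41]; result = '[39, 41]'

'[39, 41]'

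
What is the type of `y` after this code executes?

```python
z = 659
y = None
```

None has type NoneType

NoneType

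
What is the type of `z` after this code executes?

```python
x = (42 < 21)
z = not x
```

'not' returns bool

bool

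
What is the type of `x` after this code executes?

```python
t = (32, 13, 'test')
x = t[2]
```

Index 2 of tuple is a str literal

str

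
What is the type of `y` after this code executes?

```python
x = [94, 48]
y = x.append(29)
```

list.append() returns None (mutates in place)

NoneType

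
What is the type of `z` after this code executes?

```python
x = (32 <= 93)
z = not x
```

'not' returns bool

bool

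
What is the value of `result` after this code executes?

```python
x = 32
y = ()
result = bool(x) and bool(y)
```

x = 32; y = (); result = False

False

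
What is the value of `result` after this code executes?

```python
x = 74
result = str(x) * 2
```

x = 74; result = '7474'

'7474'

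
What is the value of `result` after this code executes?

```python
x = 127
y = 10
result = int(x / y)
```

x = 127; y = 10; result = 12

12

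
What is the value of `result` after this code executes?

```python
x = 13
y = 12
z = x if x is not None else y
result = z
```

x = 13; y = 12; z = 13; result = 13

13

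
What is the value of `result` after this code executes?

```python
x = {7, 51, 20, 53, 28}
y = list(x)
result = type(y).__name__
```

x is set; y is list; result = 'list'

'list'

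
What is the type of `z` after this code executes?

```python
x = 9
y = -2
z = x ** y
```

int ** negative = float

float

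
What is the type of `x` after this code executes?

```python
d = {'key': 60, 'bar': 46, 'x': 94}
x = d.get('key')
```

dict.get() returns value type when found

int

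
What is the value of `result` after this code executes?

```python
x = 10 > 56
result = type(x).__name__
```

x is bool; result = 'bool'

'bool'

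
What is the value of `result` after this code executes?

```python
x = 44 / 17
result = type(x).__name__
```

x is float; result = 'float'

'float'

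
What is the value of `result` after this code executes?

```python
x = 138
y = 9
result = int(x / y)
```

x = 138; y = 9; result = 15

15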